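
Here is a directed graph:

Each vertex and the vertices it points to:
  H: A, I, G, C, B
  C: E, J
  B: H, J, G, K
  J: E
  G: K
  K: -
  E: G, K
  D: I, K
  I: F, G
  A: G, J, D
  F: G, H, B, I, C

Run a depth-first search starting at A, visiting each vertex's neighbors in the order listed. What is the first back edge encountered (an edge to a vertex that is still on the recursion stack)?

H→A

DFS from A (visiting each vertex's neighbors in the order listed); mark gray on enter, black on exit:
A gray
  G gray
    K gray
    K black
  G black
  J gray
    E gray
      E→G: G black — skip
      E→K: K black — skip
    E black
  J black
  D gray
    I gray
      F gray
        F→G: G black — skip
        H gray
          H→A: A is gray → back edge
First back edge: H → A.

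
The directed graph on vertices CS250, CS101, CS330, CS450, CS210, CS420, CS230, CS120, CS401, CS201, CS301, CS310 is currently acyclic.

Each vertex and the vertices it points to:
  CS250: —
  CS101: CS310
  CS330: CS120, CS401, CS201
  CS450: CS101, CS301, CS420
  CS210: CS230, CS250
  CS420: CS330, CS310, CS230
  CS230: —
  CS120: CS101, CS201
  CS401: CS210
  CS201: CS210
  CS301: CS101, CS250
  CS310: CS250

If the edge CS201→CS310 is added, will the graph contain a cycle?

No

Adding CS201→CS310 creates a cycle iff CS310 can already reach CS201.
Explore from CS310: no path reaches CS201. The graph stays acyclic.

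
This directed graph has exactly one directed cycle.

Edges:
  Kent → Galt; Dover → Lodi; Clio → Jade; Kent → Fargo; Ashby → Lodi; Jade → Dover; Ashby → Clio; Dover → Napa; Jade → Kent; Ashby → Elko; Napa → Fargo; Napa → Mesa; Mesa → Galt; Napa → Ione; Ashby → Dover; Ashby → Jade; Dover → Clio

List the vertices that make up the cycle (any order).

Clio, Jade, Dover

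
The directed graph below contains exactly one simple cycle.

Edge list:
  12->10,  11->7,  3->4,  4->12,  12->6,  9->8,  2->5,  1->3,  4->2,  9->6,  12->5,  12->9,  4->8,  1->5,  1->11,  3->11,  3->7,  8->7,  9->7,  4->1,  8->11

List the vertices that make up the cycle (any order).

1, 3, 4

DFS with gray/black marking from 4:
4 gray
  8 gray
    11 gray
      7 gray
      7 black
    11 black
    8→7: 7 black — skip
  8 black
  12 gray
    10 gray
    10 black
    5 gray
    5 black
    9 gray
      9→8: 8 black — skip
      6 gray
      6 black
      9→7: 7 black — skip
    9 black
    12→6: 6 black — skip
  12 black
  2 gray
    2→5: 5 black — skip
  2 black
  1 gray
    3 gray
      3→11: 11 black — skip
      3→7: 7 black — skip
      3→4: 4 is gray → back edge
Back edge closes the cycle 4 → 1 → 3 → 4; its vertices are {1, 3, 4}.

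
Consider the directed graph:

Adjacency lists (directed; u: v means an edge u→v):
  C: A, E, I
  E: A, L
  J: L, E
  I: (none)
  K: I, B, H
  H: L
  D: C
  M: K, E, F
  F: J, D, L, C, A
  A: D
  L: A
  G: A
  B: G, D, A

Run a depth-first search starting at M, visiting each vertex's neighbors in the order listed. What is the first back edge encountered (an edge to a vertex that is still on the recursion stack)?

C→A

DFS from M (visiting each vertex's neighbors in the order listed); mark gray on enter, black on exit:
M gray
  K gray
    I gray
    I black
    B gray
      G gray
        A gray
          D gray
            C gray
              C→A: A is gray → back edge
First back edge: C → A.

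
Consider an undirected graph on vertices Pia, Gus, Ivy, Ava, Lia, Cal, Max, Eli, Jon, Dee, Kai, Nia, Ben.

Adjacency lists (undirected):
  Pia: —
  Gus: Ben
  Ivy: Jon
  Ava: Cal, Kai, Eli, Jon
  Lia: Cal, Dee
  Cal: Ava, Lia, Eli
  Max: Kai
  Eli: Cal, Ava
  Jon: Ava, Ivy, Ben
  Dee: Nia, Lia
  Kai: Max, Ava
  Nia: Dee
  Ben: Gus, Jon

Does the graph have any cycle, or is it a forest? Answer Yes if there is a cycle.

DFS, tracking each vertex's parent; an edge to a visited non-parent vertex closes a cycle.
Start from Pia:
visit Pia (parent –)
visit Gus (parent –)
  visit Ben (parent Gus)
    Ben–Gus: parent, skip
    visit Jon (parent Ben)
      visit Ava (parent Jon)
        visit Cal (parent Ava)
          Cal–Ava: parent, skip
          visit Lia (parent Cal)
            Lia–Cal: parent, skip
            visit Dee (parent Lia)
              visit Nia (parent Dee)
                Nia–Dee: parent, skip
              Dee–Lia: parent, skip
          visit Eli (parent Cal)
            Eli–Cal: parent, skip
            Eli–Ava: Ava visited and ≠ parent → cycle
Cycle: Ava – Cal – Eli – Ava.

Yes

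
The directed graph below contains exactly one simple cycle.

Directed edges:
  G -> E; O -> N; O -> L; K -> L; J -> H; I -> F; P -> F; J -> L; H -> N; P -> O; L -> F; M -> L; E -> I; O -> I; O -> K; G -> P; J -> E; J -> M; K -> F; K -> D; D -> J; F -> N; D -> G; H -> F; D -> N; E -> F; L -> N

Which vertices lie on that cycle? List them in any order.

D, G, K, O, P

DFS with gray/black marking from K:
K gray
  D gray
    J gray
      M gray
        L gray
          F gray
            N gray
            N black
          F black
          L→N: N black — skip
        L black
      M black
      E gray
        I gray
          I→F: F black — skip
        I black
        E→F: F black — skip
      E black
      J→L: L black — skip
      H gray
        H→F: F black — skip
        H→N: N black — skip
      H black
    J black
    G gray
      P gray
        O gray
          O→I: I black — skip
          O→K: K is gray → back edge
Back edge closes the cycle K → D → G → P → O → K; its vertices are {D, G, K, O, P}.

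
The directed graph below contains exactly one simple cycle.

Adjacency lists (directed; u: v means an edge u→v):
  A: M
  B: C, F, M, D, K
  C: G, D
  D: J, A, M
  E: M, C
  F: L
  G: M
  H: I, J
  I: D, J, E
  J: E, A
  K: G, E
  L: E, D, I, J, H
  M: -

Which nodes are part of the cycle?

C, D, E, J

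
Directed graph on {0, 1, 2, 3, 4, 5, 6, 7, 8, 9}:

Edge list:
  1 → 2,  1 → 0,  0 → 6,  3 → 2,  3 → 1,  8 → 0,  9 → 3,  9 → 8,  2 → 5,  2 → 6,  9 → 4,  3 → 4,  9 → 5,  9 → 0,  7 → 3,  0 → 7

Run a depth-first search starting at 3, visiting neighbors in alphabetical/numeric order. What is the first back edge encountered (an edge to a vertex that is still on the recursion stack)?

DFS from 3 (visiting neighbors in alphabetical/numeric order); mark gray on enter, black on exit:
3 gray
  1 gray
    0 gray
      6 gray
      6 black
      7 gray
        7→3: 3 is gray → back edge
First back edge: 7 → 3.

7→3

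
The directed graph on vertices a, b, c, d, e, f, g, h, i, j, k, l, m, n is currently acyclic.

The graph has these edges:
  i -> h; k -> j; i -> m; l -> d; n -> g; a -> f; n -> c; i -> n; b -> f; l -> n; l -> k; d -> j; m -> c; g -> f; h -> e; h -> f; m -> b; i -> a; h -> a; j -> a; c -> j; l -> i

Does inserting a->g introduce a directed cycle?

Adding a→g creates a cycle iff g can already reach a.
Explore from g: no path reaches a. The graph stays acyclic.

No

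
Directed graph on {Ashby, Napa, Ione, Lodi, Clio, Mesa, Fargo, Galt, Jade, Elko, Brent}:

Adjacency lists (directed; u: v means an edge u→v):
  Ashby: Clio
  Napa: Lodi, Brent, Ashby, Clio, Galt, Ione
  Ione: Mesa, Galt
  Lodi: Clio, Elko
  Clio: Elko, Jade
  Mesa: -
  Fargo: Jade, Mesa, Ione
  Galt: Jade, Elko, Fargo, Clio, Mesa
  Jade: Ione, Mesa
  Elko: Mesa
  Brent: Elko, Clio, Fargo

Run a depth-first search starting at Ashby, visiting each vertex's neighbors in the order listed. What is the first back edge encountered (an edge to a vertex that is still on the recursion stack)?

Galt->Jade

DFS from Ashby (visiting each vertex's neighbors in the order listed); mark gray on enter, black on exit:
Ashby gray
  Clio gray
    Elko gray
      Mesa gray
      Mesa black
    Elko black
    Jade gray
      Ione gray
        Ione→Mesa: Mesa black — skip
        Galt gray
          Galt→Jade: Jade is gray → back edge
First back edge: Galt → Jade.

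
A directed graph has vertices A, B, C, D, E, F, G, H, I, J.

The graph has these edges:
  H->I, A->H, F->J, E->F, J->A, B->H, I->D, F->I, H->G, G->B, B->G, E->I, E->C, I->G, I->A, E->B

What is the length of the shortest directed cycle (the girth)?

2

For each vertex v, BFS finds the shortest path from v back to v.
The shortest such closed walk is B → G → B, length 2.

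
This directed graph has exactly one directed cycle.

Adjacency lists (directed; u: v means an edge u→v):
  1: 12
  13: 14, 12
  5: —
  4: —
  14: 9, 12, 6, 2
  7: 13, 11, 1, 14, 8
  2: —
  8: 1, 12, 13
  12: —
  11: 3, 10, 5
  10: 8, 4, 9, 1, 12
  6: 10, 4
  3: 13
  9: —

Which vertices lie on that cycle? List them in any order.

6, 8, 10, 13, 14

DFS with gray/black marking from 14:
14 gray
  9 gray
  9 black
  12 gray
  12 black
  6 gray
    10 gray
      8 gray
        1 gray
          1→12: 12 black — skip
        1 black
        8→12: 12 black — skip
        13 gray
          13→14: 14 is gray → back edge
Back edge closes the cycle 14 → 6 → 10 → 8 → 13 → 14; its vertices are {6, 8, 10, 13, 14}.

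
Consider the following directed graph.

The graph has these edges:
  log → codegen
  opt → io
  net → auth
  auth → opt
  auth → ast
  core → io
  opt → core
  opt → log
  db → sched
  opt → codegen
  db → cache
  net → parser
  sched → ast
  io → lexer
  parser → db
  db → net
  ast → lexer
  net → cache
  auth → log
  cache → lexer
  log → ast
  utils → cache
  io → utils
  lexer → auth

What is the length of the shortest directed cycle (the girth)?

3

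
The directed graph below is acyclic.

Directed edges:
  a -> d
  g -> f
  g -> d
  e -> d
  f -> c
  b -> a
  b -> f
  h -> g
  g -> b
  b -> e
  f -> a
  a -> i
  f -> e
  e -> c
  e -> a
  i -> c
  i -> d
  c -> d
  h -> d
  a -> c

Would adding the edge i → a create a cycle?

Yes

Adding i→a creates a cycle iff a can already reach i.
Path from a: a → i.
So a → … → i → a is a cycle.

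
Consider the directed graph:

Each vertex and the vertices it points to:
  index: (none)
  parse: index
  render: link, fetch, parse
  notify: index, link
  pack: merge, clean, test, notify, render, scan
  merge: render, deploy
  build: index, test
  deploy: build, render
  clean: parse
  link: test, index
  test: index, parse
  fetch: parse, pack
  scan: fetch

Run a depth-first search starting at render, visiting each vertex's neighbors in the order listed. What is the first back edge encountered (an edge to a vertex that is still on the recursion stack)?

DFS from render (visiting each vertex's neighbors in the order listed); mark gray on enter, black on exit:
render gray
  link gray
    test gray
      index gray
      index black
      parse gray
        parse→index: index black — skip
      parse black
    test black
    link→index: index black — skip
  link black
  fetch gray
    fetch→parse: parse black — skip
    pack gray
      merge gray
        merge→render: render is gray → back edge
First back edge: merge → render.

merge->render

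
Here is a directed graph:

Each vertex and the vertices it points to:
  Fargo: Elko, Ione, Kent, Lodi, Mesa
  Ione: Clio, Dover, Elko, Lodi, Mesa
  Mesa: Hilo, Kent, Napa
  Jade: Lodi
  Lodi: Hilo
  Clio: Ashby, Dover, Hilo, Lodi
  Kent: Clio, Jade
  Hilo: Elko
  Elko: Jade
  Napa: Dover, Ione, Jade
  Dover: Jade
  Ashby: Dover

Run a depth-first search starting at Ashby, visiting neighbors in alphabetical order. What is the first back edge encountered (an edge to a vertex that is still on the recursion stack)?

DFS from Ashby (visiting neighbors in alphabetical order); mark gray on enter, black on exit:
Ashby gray
  Dover gray
    Jade gray
      Lodi gray
        Hilo gray
          Elko gray
            Elko→Jade: Jade is gray → back edge
First back edge: Elko → Jade.

Elko→Jade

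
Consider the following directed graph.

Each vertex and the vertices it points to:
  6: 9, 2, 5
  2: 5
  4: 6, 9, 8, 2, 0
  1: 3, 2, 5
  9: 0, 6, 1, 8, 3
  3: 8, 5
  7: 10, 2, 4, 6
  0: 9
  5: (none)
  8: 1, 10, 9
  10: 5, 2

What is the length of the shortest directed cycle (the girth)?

2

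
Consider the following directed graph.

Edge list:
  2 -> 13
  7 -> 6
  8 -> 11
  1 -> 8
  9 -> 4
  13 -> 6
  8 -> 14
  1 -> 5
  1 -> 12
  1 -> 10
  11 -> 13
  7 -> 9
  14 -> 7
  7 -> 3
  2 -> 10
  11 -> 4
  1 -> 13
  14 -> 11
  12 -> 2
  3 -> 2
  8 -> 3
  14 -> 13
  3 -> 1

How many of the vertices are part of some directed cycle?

A vertex is on a directed cycle iff it belongs to a strongly connected component of size ≥ 2 (or has a self-loop).
The vertices on cycles are {1, 3, 7, 8, 14} — 5 in total.

5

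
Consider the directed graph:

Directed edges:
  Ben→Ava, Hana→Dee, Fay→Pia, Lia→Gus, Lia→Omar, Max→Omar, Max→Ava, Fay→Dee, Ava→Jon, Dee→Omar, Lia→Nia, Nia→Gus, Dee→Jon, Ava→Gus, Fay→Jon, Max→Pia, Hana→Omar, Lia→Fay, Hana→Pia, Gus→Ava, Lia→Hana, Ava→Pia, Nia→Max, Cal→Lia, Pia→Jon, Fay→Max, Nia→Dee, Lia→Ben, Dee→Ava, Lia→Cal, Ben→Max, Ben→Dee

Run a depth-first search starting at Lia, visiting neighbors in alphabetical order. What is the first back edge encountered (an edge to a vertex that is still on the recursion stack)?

Gus→Ava

DFS from Lia (visiting neighbors in alphabetical order); mark gray on enter, black on exit:
Lia gray
  Ben gray
    Ava gray
      Gus gray
        Gus→Ava: Ava is gray → back edge
First back edge: Gus → Ava.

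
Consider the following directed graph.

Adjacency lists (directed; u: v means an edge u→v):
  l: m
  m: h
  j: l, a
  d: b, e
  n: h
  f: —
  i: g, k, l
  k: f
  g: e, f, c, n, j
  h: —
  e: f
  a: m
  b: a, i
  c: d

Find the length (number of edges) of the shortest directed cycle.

5

For each vertex v, BFS finds the shortest path from v back to v.
The shortest such closed walk is i → g → c → d → b → i, length 5.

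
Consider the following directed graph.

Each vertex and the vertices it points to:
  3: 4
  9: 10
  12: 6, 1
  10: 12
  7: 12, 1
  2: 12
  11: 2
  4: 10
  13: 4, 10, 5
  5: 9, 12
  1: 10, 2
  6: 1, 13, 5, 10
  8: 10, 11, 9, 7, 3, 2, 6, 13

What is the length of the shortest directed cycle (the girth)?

For each vertex v, BFS finds the shortest path from v back to v.
The shortest such closed walk is 6 → 10 → 12 → 6, length 3.

3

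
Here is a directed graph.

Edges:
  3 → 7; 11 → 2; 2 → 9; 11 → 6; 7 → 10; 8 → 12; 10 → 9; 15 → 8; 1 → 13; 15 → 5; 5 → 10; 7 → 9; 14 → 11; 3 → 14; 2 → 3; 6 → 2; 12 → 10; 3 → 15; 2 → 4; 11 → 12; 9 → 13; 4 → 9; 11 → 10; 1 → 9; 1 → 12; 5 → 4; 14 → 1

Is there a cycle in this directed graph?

DFS with white/gray/black marking, starting from 11:
11 gray
  12 gray
    10 gray
      9 gray
        13 gray
        13 black
      9 black
    10 black
  12 black
  6 gray
    2 gray
      3 gray
        14 gray
          14→11: 11 is gray → back edge
Back edge found, so a cycle exists: 11 → 6 → 2 → 3 → 14 → 11.

Yes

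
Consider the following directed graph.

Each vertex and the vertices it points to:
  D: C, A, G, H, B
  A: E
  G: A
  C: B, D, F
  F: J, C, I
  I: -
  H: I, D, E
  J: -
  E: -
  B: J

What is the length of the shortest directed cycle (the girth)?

For each vertex v, BFS finds the shortest path from v back to v.
The shortest such closed walk is D → C → D, length 2.

2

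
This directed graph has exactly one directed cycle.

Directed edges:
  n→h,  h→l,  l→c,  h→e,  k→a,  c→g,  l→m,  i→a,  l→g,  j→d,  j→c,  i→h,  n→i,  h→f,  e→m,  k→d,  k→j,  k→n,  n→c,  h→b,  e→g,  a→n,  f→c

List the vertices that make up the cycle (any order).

DFS with gray/black marking from n:
n gray
  c gray
    g gray
    g black
  c black
  i gray
    a gray
      a→n: n is gray → back edge
Back edge closes the cycle n → i → a → n; its vertices are {a, i, n}.

a, i, n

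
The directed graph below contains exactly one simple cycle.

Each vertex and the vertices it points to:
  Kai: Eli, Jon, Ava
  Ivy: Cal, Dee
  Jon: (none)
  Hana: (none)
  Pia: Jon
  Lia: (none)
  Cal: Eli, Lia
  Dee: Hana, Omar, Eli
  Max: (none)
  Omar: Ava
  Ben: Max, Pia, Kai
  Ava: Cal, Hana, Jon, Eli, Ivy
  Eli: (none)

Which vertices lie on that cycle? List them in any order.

DFS with gray/black marking from Ava:
Ava gray
  Cal gray
    Eli gray
    Eli black
    Lia gray
    Lia black
  Cal black
  Hana gray
  Hana black
  Jon gray
  Jon black
  Ava→Eli: Eli black — skip
  Ivy gray
    Ivy→Cal: Cal black — skip
    Dee gray
      Dee→Hana: Hana black — skip
      Omar gray
        Omar→Ava: Ava is gray → back edge
Back edge closes the cycle Ava → Ivy → Dee → Omar → Ava; its vertices are {Ava, Dee, Ivy, Omar}.

Ava, Dee, Ivy, Omar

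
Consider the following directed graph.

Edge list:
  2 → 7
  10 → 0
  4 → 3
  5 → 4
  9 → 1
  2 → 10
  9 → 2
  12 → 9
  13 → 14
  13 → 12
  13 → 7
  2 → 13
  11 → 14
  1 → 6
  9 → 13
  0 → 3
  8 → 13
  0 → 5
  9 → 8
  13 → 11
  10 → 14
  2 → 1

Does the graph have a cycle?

DFS with white/gray/black marking, starting from 1:
1 gray
  6 gray
  6 black
1 black
0 gray
  3 gray
  3 black
  5 gray
    4 gray
      4→3: 3 black — skip
    4 black
  5 black
0 black
2 gray
  13 gray
    12 gray
      9 gray
        8 gray
          8→13: 13 is gray → back edge
Back edge found, so a cycle exists: 13 → 12 → 9 → 8 → 13.

Yes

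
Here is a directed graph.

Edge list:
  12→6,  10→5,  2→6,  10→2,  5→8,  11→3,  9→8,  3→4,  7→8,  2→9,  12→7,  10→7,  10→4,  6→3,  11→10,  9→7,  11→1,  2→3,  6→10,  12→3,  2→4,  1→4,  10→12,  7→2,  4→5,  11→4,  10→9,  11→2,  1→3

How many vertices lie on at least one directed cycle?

A vertex is on a directed cycle iff it belongs to a strongly connected component of size ≥ 2 (or has a self-loop).
The vertices on cycles are {2, 6, 7, 9, 10, 12} — 6 in total.

6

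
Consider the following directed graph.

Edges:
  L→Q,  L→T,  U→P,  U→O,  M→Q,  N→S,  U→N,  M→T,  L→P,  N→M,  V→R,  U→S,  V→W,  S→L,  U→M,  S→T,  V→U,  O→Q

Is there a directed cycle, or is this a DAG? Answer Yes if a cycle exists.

DFS with white/gray/black marking, starting from O:
O gray
  Q gray
  Q black
O black
L gray
  L→Q: Q black — skip
  P gray
  P black
  T gray
  T black
L black
M gray
  M→Q: Q black — skip
  M→T: T black — skip
M black
S gray
  S→T: T black — skip
  S→L: L black — skip
S black
R gray
R black
U gray
  U→P: P black — skip
  N gray
    N→S: S black — skip
    N→M: M black — skip
  N black
  U→O: O black — skip
  U→S: S black — skip
  U→M: M black — skip
U black
W gray
W black
V gray
  V→U: U black — skip
  V→W: W black — skip
  V→R: R black — skip
V black
Every edge goes to a white or black vertex — no back edge, so the graph is acyclic.

No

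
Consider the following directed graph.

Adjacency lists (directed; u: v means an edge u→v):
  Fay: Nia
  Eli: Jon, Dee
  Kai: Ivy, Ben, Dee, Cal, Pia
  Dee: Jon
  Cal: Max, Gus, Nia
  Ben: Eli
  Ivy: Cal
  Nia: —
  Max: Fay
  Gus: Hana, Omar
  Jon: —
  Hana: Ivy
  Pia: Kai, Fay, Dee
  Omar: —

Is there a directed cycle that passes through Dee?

Dee lies on a cycle iff there is a path from Dee back to itself.
Exploring from Dee, it never reaches itself; equivalently, its strongly connected component is a singleton.

No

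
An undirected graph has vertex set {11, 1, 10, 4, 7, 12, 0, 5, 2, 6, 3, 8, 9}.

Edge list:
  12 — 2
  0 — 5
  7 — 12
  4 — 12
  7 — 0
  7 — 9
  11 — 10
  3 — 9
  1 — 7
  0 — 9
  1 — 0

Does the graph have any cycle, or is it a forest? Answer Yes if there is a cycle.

Yes

DFS, tracking each vertex's parent; an edge to a visited non-parent vertex closes a cycle.
Start from 2:
visit 2 (parent –)
  visit 12 (parent 2)
    12–2: parent, skip
    visit 7 (parent 12)
      visit 1 (parent 7)
        visit 0 (parent 1)
          visit 5 (parent 0)
            5–0: parent, skip
          0–7: 7 visited and ≠ parent → cycle
Cycle: 7 – 1 – 0 – 7.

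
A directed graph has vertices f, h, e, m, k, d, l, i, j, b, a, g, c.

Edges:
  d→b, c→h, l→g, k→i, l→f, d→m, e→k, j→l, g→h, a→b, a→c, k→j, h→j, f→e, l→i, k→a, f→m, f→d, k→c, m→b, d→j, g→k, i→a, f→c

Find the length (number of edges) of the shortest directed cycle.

4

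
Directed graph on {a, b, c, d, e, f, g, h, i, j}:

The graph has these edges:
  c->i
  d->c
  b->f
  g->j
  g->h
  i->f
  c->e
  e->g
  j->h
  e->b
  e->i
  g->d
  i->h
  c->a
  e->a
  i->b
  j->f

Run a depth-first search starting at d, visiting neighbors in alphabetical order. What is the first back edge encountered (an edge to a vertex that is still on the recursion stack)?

DFS from d (visiting neighbors in alphabetical order); mark gray on enter, black on exit:
d gray
  c gray
    a gray
    a black
    e gray
      e→a: a black — skip
      b gray
        f gray
        f black
      b black
      g gray
        g→d: d is gray → back edge
First back edge: g → d.

g→d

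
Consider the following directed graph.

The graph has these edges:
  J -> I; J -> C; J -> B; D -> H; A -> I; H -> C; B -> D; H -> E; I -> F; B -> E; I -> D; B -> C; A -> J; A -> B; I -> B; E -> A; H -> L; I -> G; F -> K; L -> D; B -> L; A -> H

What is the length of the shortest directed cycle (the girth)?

For each vertex v, BFS finds the shortest path from v back to v.
The shortest such closed walk is A → H → E → A, length 3.

3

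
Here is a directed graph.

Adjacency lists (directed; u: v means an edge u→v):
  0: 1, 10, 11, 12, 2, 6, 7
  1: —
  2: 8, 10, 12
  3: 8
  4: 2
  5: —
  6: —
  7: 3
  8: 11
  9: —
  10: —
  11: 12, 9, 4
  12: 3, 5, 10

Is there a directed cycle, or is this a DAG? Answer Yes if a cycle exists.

DFS with white/gray/black marking, starting from 3:
3 gray
  8 gray
    11 gray
      12 gray
        12→3: 3 is gray → back edge
Back edge found, so a cycle exists: 3 → 8 → 11 → 12 → 3.

Yes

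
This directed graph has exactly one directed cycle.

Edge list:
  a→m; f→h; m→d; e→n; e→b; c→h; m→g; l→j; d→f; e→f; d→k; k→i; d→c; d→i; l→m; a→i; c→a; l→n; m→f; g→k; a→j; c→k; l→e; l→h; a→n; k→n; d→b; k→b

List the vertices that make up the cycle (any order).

DFS with gray/black marking from m:
m gray
  d gray
    c gray
      a gray
        i gray
        i black
        j gray
        j black
        n gray
        n black
        a→m: m is gray → back edge
Back edge closes the cycle m → d → c → a → m; its vertices are {a, c, d, m}.

a, c, d, m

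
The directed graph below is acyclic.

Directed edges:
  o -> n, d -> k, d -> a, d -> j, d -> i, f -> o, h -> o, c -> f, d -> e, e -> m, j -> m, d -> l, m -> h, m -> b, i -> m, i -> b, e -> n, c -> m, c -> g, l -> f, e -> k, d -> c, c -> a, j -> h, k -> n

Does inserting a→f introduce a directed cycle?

Adding a→f creates a cycle iff f can already reach a.
Explore from f: no path reaches a. The graph stays acyclic.

No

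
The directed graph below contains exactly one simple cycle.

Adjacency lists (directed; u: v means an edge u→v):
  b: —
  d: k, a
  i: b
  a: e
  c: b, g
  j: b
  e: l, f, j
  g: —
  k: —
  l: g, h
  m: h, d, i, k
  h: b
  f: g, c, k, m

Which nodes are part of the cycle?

a, d, e, f, m

DFS with gray/black marking from e:
e gray
  l gray
    g gray
    g black
    h gray
      b gray
      b black
    h black
  l black
  f gray
    f→g: g black — skip
    c gray
      c→b: b black — skip
      c→g: g black — skip
    c black
    k gray
    k black
    m gray
      m→h: h black — skip
      d gray
        d→k: k black — skip
        a gray
          a→e: e is gray → back edge
Back edge closes the cycle e → f → m → d → a → e; its vertices are {a, d, e, f, m}.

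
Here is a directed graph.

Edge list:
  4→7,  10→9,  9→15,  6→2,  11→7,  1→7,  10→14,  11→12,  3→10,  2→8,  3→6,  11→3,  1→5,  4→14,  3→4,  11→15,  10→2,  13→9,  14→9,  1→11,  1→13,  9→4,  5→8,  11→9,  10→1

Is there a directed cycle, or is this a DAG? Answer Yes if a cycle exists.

Yes

DFS with white/gray/black marking, starting from 2:
2 gray
  8 gray
  8 black
2 black
1 gray
  11 gray
    12 gray
    12 black
    7 gray
    7 black
    3 gray
      6 gray
        6→2: 2 black — skip
      6 black
      10 gray
        10→1: 1 is gray → back edge
Back edge found, so a cycle exists: 1 → 11 → 3 → 10 → 1.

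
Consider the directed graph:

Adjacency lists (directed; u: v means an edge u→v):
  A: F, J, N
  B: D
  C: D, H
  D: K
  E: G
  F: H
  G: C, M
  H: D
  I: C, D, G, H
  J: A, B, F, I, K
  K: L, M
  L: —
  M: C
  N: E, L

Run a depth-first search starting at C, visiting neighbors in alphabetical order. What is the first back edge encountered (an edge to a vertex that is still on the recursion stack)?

M->C

DFS from C (visiting neighbors in alphabetical order); mark gray on enter, black on exit:
C gray
  D gray
    K gray
      L gray
      L black
      M gray
        M→C: C is gray → back edge
First back edge: M → C.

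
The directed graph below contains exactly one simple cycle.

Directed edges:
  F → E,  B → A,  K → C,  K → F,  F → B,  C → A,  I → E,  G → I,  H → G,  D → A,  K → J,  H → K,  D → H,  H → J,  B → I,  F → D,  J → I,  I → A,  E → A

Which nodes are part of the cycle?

D, F, H, K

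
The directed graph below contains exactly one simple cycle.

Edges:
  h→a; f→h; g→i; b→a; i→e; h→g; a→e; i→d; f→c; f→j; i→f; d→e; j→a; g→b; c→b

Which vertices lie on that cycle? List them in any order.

DFS with gray/black marking from i:
i gray
  e gray
  e black
  f gray
    j gray
      a gray
        a→e: e black — skip
      a black
    j black
    h gray
      h→a: a black — skip
      g gray
        g→i: i is gray → back edge
Back edge closes the cycle i → f → h → g → i; its vertices are {f, g, h, i}.

f, g, h, i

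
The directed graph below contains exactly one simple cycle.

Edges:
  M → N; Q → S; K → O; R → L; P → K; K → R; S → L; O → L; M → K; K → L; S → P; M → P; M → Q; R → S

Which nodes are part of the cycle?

K, P, R, S

DFS with gray/black marking from K:
K gray
  L gray
  L black
  O gray
    O→L: L black — skip
  O black
  R gray
    R→L: L black — skip
    S gray
      S→L: L black — skip
      P gray
        P→K: K is gray → back edge
Back edge closes the cycle K → R → S → P → K; its vertices are {K, P, R, S}.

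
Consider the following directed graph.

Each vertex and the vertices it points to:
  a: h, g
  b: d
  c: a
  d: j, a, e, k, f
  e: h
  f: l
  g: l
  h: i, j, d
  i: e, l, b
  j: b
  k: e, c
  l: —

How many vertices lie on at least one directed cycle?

9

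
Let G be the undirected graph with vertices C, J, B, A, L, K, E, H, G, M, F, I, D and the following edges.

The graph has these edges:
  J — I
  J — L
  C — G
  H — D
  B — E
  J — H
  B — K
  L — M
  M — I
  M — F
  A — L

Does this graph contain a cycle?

Yes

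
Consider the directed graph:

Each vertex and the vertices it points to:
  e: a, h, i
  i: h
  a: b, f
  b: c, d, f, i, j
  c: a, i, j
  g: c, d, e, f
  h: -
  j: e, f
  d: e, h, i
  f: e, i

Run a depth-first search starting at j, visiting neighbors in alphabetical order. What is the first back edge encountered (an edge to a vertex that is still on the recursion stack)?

c→a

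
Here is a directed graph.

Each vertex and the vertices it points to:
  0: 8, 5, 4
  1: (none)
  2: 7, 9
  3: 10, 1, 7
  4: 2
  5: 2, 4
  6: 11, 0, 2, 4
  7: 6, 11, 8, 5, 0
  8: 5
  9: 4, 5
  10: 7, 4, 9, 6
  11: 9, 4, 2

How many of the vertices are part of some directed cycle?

A vertex is on a directed cycle iff it belongs to a strongly connected component of size ≥ 2 (or has a self-loop).
The vertices on cycles are {0, 2, 4, 5, 6, 7, 8, 9, 11} — 9 in total.

9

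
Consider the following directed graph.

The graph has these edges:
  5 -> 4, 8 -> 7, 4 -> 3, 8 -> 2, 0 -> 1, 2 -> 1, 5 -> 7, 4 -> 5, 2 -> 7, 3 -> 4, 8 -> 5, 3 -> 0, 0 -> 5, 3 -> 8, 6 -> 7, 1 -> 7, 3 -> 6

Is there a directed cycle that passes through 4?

4 is on a cycle iff 4 can reach itself via ≥1 edge.
4 → 3 → 4 — yes.

Yes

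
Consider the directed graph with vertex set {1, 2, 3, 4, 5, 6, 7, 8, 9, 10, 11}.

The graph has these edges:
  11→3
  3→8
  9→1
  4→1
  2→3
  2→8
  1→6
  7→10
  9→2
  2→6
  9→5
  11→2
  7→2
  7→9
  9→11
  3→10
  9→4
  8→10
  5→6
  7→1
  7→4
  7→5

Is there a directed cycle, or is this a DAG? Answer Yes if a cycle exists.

DFS with white/gray/black marking, starting from 9:
9 gray
  4 gray
    1 gray
      6 gray
      6 black
    1 black
  4 black
  5 gray
    5→6: 6 black — skip
  5 black
  9→1: 1 black — skip
  11 gray
    3 gray
      10 gray
      10 black
      8 gray
        8→10: 10 black — skip
      8 black
    3 black
    2 gray
      2→8: 8 black — skip
      2→3: 3 black — skip
      2→6: 6 black — skip
    2 black
  11 black
  9→2: 2 black — skip
9 black
7 gray
  7→10: 10 black — skip
  7→9: 9 black — skip
  7→2: 2 black — skip
  7→4: 4 black — skip
  7→5: 5 black — skip
  7→1: 1 black — skip
7 black
Every edge goes to a white or black vertex — no back edge, so the graph is acyclic.

No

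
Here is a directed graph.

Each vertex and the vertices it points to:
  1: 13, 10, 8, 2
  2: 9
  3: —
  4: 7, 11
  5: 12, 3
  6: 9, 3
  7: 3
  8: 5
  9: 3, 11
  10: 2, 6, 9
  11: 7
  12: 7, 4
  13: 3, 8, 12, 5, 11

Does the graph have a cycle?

No

DFS with white/gray/black marking, starting from 1:
1 gray
  13 gray
    3 gray
    3 black
    8 gray
      5 gray
        12 gray
          7 gray
            7→3: 3 black — skip
          7 black
          4 gray
            4→7: 7 black — skip
            11 gray
              11→7: 7 black — skip
            11 black
          4 black
        12 black
        5→3: 3 black — skip
      5 black
    8 black
    13→12: 12 black — skip
    13→5: 5 black — skip
    13→11: 11 black — skip
  13 black
  10 gray
    2 gray
      9 gray
        9→3: 3 black — skip
        9→11: 11 black — skip
      9 black
    2 black
    6 gray
      6→9: 9 black — skip
      6→3: 3 black — skip
    6 black
    10→9: 9 black — skip
  10 black
  1→8: 8 black — skip
  1→2: 2 black — skip
1 black
Every edge goes to a white or black vertex — no back edge, so the graph is acyclic.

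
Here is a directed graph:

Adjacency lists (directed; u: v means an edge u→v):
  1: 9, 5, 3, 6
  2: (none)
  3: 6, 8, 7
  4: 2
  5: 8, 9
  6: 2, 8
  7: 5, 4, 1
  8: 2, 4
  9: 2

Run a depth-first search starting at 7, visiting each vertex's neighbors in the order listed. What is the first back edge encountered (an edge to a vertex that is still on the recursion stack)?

3→7

DFS from 7 (visiting each vertex's neighbors in the order listed); mark gray on enter, black on exit:
7 gray
  5 gray
    8 gray
      2 gray
      2 black
      4 gray
        4→2: 2 black — skip
      4 black
    8 black
    9 gray
      9→2: 2 black — skip
    9 black
  5 black
  7→4: 4 black — skip
  1 gray
    1→9: 9 black — skip
    1→5: 5 black — skip
    3 gray
      6 gray
        6→2: 2 black — skip
        6→8: 8 black — skip
      6 black
      3→8: 8 black — skip
      3→7: 7 is gray → back edge
First back edge: 3 → 7.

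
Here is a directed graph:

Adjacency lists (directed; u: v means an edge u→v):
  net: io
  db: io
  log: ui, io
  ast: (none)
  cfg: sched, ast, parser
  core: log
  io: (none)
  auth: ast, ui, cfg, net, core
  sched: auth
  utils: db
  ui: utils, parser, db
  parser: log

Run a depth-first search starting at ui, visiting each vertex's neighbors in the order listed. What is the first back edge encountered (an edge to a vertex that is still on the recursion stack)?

log->ui

DFS from ui (visiting each vertex's neighbors in the order listed); mark gray on enter, black on exit:
ui gray
  utils gray
    db gray
      io gray
      io black
    db black
  utils black
  parser gray
    log gray
      log→ui: ui is gray → back edge
First back edge: log → ui.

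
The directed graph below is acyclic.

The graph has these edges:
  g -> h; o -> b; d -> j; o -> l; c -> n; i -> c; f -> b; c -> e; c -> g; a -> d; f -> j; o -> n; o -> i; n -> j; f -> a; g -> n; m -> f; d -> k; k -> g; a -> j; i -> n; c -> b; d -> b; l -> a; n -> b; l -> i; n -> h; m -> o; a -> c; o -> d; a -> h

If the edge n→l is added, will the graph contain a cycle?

Yes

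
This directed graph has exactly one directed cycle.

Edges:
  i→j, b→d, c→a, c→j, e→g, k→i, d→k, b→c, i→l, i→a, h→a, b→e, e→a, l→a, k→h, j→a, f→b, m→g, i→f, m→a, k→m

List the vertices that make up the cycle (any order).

DFS with gray/black marking from b:
b gray
  e gray
    a gray
    a black
    g gray
    g black
  e black
  d gray
    k gray
      h gray
        h→a: a black — skip
      h black
      i gray
        i→a: a black — skip
        f gray
          f→b: b is gray → back edge
Back edge closes the cycle b → d → k → i → f → b; its vertices are {b, d, f, i, k}.

b, d, f, i, k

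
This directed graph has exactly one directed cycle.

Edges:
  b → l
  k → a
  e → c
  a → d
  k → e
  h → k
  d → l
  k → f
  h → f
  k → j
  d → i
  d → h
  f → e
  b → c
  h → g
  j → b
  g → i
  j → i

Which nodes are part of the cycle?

DFS with gray/black marking from h:
h gray
  f gray
    e gray
      c gray
      c black
    e black
  f black
  g gray
    i gray
    i black
  g black
  k gray
    j gray
      j→i: i black — skip
      b gray
        b→c: c black — skip
        l gray
        l black
      b black
    j black
    k→f: f black — skip
    a gray
      d gray
        d→h: h is gray → back edge
Back edge closes the cycle h → k → a → d → h; its vertices are {a, d, h, k}.

a, d, h, k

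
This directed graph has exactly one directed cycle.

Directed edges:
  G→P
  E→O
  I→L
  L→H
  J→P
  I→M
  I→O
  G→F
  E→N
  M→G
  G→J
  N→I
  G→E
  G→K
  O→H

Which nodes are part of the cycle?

DFS with gray/black marking from G:
G gray
  F gray
  F black
  E gray
    N gray
      I gray
        M gray
          M→G: G is gray → back edge
Back edge closes the cycle G → E → N → I → M → G; its vertices are {E, G, I, M, N}.

E, G, I, M, N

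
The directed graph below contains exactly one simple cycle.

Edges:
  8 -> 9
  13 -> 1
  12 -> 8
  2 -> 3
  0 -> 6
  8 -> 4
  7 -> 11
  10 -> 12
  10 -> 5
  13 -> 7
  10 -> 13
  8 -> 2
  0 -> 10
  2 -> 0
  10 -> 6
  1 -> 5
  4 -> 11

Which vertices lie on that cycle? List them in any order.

0, 2, 8, 10, 12

DFS with gray/black marking from 10:
10 gray
  13 gray
    1 gray
      5 gray
      5 black
    1 black
    7 gray
      11 gray
      11 black
    7 black
  13 black
  12 gray
    8 gray
      4 gray
        4→11: 11 black — skip
      4 black
      9 gray
      9 black
      2 gray
        3 gray
        3 black
        0 gray
          0→10: 10 is gray → back edge
Back edge closes the cycle 10 → 12 → 8 → 2 → 0 → 10; its vertices are {0, 2, 8, 10, 12}.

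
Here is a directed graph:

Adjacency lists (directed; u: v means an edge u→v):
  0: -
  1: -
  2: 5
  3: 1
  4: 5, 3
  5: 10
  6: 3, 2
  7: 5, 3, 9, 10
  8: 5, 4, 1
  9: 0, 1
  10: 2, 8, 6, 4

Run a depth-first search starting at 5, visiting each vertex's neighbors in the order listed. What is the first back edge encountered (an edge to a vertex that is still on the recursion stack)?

2->5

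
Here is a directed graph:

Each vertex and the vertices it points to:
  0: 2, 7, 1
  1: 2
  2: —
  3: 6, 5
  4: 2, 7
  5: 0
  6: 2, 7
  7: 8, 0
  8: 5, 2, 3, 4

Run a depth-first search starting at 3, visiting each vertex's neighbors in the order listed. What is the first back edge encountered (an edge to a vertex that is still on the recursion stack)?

0→7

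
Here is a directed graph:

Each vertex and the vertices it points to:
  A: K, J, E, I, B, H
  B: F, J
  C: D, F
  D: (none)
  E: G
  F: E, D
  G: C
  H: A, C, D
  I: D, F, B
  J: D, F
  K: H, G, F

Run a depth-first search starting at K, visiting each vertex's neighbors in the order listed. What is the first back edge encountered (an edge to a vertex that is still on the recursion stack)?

A→K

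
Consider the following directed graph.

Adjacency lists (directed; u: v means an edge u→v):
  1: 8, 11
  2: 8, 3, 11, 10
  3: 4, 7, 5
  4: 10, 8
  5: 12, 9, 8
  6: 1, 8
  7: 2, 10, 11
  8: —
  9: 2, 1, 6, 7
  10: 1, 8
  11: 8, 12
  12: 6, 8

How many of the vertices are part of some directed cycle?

A vertex is on a directed cycle iff it belongs to a strongly connected component of size ≥ 2 (or has a self-loop).
The vertices on cycles are {1, 2, 3, 5, 6, 7, 9, 11, 12} — 9 in total.

9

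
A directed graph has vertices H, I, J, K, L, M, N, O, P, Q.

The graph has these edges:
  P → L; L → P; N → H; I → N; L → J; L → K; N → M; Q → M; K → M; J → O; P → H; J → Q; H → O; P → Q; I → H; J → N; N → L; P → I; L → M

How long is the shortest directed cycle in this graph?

2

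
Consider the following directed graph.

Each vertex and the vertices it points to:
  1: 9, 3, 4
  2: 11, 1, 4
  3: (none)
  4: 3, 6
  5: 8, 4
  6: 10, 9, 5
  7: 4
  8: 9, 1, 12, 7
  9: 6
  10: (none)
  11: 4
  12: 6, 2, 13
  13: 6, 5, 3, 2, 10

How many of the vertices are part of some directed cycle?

11

A vertex is on a directed cycle iff it belongs to a strongly connected component of size ≥ 2 (or has a self-loop).
The vertices on cycles are {1, 2, 4, 5, 6, 7, 8, 9, 11, 12, 13} — 11 in total.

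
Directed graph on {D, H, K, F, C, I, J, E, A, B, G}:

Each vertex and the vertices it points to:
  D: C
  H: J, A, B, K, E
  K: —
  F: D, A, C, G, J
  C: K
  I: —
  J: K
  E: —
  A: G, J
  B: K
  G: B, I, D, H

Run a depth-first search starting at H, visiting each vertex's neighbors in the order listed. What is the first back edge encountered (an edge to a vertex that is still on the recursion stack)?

G→H

DFS from H (visiting each vertex's neighbors in the order listed); mark gray on enter, black on exit:
H gray
  J gray
    K gray
    K black
  J black
  A gray
    G gray
      B gray
        B→K: K black — skip
      B black
      I gray
      I black
      D gray
        C gray
          C→K: K black — skip
        C black
      D black
      G→H: H is gray → back edge
First back edge: G → H.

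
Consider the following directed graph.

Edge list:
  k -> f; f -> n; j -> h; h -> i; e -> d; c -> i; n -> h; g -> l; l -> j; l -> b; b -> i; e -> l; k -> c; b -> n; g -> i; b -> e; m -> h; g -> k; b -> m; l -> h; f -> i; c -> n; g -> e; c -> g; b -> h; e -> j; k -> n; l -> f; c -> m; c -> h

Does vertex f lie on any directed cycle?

No

f lies on a cycle iff there is a path from f back to itself.
Exploring from f, it never reaches itself; equivalently, its strongly connected component is a singleton.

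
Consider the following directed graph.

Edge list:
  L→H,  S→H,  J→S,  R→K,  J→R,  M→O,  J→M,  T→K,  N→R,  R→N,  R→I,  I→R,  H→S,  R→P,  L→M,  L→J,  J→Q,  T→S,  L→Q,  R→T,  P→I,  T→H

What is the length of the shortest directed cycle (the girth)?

2

For each vertex v, BFS finds the shortest path from v back to v.
The shortest such closed walk is R → N → R, length 2.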